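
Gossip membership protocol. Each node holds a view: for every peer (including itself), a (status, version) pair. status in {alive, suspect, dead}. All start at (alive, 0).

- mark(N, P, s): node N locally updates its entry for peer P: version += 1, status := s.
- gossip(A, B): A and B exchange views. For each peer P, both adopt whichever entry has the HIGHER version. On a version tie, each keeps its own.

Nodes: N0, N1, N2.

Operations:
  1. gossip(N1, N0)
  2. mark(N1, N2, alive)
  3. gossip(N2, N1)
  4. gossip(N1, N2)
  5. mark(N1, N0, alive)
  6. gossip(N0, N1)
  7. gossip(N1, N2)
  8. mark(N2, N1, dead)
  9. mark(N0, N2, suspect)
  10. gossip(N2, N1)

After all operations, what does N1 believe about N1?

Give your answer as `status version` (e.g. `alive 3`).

Op 1: gossip N1<->N0 -> N1.N0=(alive,v0) N1.N1=(alive,v0) N1.N2=(alive,v0) | N0.N0=(alive,v0) N0.N1=(alive,v0) N0.N2=(alive,v0)
Op 2: N1 marks N2=alive -> (alive,v1)
Op 3: gossip N2<->N1 -> N2.N0=(alive,v0) N2.N1=(alive,v0) N2.N2=(alive,v1) | N1.N0=(alive,v0) N1.N1=(alive,v0) N1.N2=(alive,v1)
Op 4: gossip N1<->N2 -> N1.N0=(alive,v0) N1.N1=(alive,v0) N1.N2=(alive,v1) | N2.N0=(alive,v0) N2.N1=(alive,v0) N2.N2=(alive,v1)
Op 5: N1 marks N0=alive -> (alive,v1)
Op 6: gossip N0<->N1 -> N0.N0=(alive,v1) N0.N1=(alive,v0) N0.N2=(alive,v1) | N1.N0=(alive,v1) N1.N1=(alive,v0) N1.N2=(alive,v1)
Op 7: gossip N1<->N2 -> N1.N0=(alive,v1) N1.N1=(alive,v0) N1.N2=(alive,v1) | N2.N0=(alive,v1) N2.N1=(alive,v0) N2.N2=(alive,v1)
Op 8: N2 marks N1=dead -> (dead,v1)
Op 9: N0 marks N2=suspect -> (suspect,v2)
Op 10: gossip N2<->N1 -> N2.N0=(alive,v1) N2.N1=(dead,v1) N2.N2=(alive,v1) | N1.N0=(alive,v1) N1.N1=(dead,v1) N1.N2=(alive,v1)

Answer: dead 1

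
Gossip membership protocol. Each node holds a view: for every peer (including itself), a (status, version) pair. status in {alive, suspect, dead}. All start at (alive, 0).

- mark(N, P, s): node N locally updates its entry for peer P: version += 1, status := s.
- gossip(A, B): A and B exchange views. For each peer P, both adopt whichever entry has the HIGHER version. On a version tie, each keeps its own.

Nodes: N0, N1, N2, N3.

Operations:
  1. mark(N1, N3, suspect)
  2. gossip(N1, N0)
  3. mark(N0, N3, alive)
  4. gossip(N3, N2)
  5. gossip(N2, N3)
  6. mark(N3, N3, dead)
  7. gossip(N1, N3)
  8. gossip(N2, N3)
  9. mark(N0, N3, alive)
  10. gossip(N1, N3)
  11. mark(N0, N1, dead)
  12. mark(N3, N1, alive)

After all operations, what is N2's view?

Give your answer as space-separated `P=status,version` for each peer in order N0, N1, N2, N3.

Answer: N0=alive,0 N1=alive,0 N2=alive,0 N3=dead,1

Derivation:
Op 1: N1 marks N3=suspect -> (suspect,v1)
Op 2: gossip N1<->N0 -> N1.N0=(alive,v0) N1.N1=(alive,v0) N1.N2=(alive,v0) N1.N3=(suspect,v1) | N0.N0=(alive,v0) N0.N1=(alive,v0) N0.N2=(alive,v0) N0.N3=(suspect,v1)
Op 3: N0 marks N3=alive -> (alive,v2)
Op 4: gossip N3<->N2 -> N3.N0=(alive,v0) N3.N1=(alive,v0) N3.N2=(alive,v0) N3.N3=(alive,v0) | N2.N0=(alive,v0) N2.N1=(alive,v0) N2.N2=(alive,v0) N2.N3=(alive,v0)
Op 5: gossip N2<->N3 -> N2.N0=(alive,v0) N2.N1=(alive,v0) N2.N2=(alive,v0) N2.N3=(alive,v0) | N3.N0=(alive,v0) N3.N1=(alive,v0) N3.N2=(alive,v0) N3.N3=(alive,v0)
Op 6: N3 marks N3=dead -> (dead,v1)
Op 7: gossip N1<->N3 -> N1.N0=(alive,v0) N1.N1=(alive,v0) N1.N2=(alive,v0) N1.N3=(suspect,v1) | N3.N0=(alive,v0) N3.N1=(alive,v0) N3.N2=(alive,v0) N3.N3=(dead,v1)
Op 8: gossip N2<->N3 -> N2.N0=(alive,v0) N2.N1=(alive,v0) N2.N2=(alive,v0) N2.N3=(dead,v1) | N3.N0=(alive,v0) N3.N1=(alive,v0) N3.N2=(alive,v0) N3.N3=(dead,v1)
Op 9: N0 marks N3=alive -> (alive,v3)
Op 10: gossip N1<->N3 -> N1.N0=(alive,v0) N1.N1=(alive,v0) N1.N2=(alive,v0) N1.N3=(suspect,v1) | N3.N0=(alive,v0) N3.N1=(alive,v0) N3.N2=(alive,v0) N3.N3=(dead,v1)
Op 11: N0 marks N1=dead -> (dead,v1)
Op 12: N3 marks N1=alive -> (alive,v1)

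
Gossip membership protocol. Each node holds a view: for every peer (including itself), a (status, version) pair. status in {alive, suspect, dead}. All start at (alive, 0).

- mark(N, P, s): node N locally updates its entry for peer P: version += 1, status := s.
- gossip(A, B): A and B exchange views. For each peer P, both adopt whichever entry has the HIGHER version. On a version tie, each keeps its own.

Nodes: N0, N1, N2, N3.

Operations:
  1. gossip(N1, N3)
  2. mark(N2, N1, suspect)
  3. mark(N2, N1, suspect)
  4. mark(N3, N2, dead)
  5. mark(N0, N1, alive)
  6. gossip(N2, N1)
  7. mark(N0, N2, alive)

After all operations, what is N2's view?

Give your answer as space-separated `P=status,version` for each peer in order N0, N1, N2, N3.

Op 1: gossip N1<->N3 -> N1.N0=(alive,v0) N1.N1=(alive,v0) N1.N2=(alive,v0) N1.N3=(alive,v0) | N3.N0=(alive,v0) N3.N1=(alive,v0) N3.N2=(alive,v0) N3.N3=(alive,v0)
Op 2: N2 marks N1=suspect -> (suspect,v1)
Op 3: N2 marks N1=suspect -> (suspect,v2)
Op 4: N3 marks N2=dead -> (dead,v1)
Op 5: N0 marks N1=alive -> (alive,v1)
Op 6: gossip N2<->N1 -> N2.N0=(alive,v0) N2.N1=(suspect,v2) N2.N2=(alive,v0) N2.N3=(alive,v0) | N1.N0=(alive,v0) N1.N1=(suspect,v2) N1.N2=(alive,v0) N1.N3=(alive,v0)
Op 7: N0 marks N2=alive -> (alive,v1)

Answer: N0=alive,0 N1=suspect,2 N2=alive,0 N3=alive,0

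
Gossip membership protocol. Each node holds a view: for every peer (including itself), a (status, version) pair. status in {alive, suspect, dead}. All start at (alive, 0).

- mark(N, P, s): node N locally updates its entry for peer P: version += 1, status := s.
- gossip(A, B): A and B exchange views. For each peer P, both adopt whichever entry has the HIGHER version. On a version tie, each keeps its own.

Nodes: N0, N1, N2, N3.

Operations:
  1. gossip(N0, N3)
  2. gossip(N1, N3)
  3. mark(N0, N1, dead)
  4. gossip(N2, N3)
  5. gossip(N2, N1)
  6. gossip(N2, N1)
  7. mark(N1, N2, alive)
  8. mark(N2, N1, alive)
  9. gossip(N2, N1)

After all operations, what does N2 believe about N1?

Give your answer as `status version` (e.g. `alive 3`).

Answer: alive 1

Derivation:
Op 1: gossip N0<->N3 -> N0.N0=(alive,v0) N0.N1=(alive,v0) N0.N2=(alive,v0) N0.N3=(alive,v0) | N3.N0=(alive,v0) N3.N1=(alive,v0) N3.N2=(alive,v0) N3.N3=(alive,v0)
Op 2: gossip N1<->N3 -> N1.N0=(alive,v0) N1.N1=(alive,v0) N1.N2=(alive,v0) N1.N3=(alive,v0) | N3.N0=(alive,v0) N3.N1=(alive,v0) N3.N2=(alive,v0) N3.N3=(alive,v0)
Op 3: N0 marks N1=dead -> (dead,v1)
Op 4: gossip N2<->N3 -> N2.N0=(alive,v0) N2.N1=(alive,v0) N2.N2=(alive,v0) N2.N3=(alive,v0) | N3.N0=(alive,v0) N3.N1=(alive,v0) N3.N2=(alive,v0) N3.N3=(alive,v0)
Op 5: gossip N2<->N1 -> N2.N0=(alive,v0) N2.N1=(alive,v0) N2.N2=(alive,v0) N2.N3=(alive,v0) | N1.N0=(alive,v0) N1.N1=(alive,v0) N1.N2=(alive,v0) N1.N3=(alive,v0)
Op 6: gossip N2<->N1 -> N2.N0=(alive,v0) N2.N1=(alive,v0) N2.N2=(alive,v0) N2.N3=(alive,v0) | N1.N0=(alive,v0) N1.N1=(alive,v0) N1.N2=(alive,v0) N1.N3=(alive,v0)
Op 7: N1 marks N2=alive -> (alive,v1)
Op 8: N2 marks N1=alive -> (alive,v1)
Op 9: gossip N2<->N1 -> N2.N0=(alive,v0) N2.N1=(alive,v1) N2.N2=(alive,v1) N2.N3=(alive,v0) | N1.N0=(alive,v0) N1.N1=(alive,v1) N1.N2=(alive,v1) N1.N3=(alive,v0)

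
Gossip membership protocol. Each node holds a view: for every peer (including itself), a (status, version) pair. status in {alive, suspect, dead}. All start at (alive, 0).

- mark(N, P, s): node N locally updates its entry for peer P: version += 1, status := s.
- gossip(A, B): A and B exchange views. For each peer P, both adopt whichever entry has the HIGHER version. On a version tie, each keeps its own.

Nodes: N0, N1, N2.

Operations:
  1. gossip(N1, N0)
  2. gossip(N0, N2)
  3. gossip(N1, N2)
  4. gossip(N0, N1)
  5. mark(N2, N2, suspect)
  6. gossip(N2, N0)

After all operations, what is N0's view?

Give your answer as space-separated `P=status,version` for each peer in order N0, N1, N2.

Op 1: gossip N1<->N0 -> N1.N0=(alive,v0) N1.N1=(alive,v0) N1.N2=(alive,v0) | N0.N0=(alive,v0) N0.N1=(alive,v0) N0.N2=(alive,v0)
Op 2: gossip N0<->N2 -> N0.N0=(alive,v0) N0.N1=(alive,v0) N0.N2=(alive,v0) | N2.N0=(alive,v0) N2.N1=(alive,v0) N2.N2=(alive,v0)
Op 3: gossip N1<->N2 -> N1.N0=(alive,v0) N1.N1=(alive,v0) N1.N2=(alive,v0) | N2.N0=(alive,v0) N2.N1=(alive,v0) N2.N2=(alive,v0)
Op 4: gossip N0<->N1 -> N0.N0=(alive,v0) N0.N1=(alive,v0) N0.N2=(alive,v0) | N1.N0=(alive,v0) N1.N1=(alive,v0) N1.N2=(alive,v0)
Op 5: N2 marks N2=suspect -> (suspect,v1)
Op 6: gossip N2<->N0 -> N2.N0=(alive,v0) N2.N1=(alive,v0) N2.N2=(suspect,v1) | N0.N0=(alive,v0) N0.N1=(alive,v0) N0.N2=(suspect,v1)

Answer: N0=alive,0 N1=alive,0 N2=suspect,1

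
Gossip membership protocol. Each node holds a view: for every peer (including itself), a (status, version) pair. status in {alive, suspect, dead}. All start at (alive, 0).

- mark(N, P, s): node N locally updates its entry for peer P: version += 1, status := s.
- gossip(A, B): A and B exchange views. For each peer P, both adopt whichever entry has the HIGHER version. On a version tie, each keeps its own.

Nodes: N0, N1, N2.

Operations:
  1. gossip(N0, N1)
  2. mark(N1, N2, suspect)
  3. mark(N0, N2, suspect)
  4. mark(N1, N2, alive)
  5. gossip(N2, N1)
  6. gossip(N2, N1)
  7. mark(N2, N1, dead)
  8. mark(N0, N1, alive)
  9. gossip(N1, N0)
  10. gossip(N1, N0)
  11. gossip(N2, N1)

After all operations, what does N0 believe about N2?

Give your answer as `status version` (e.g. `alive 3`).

Op 1: gossip N0<->N1 -> N0.N0=(alive,v0) N0.N1=(alive,v0) N0.N2=(alive,v0) | N1.N0=(alive,v0) N1.N1=(alive,v0) N1.N2=(alive,v0)
Op 2: N1 marks N2=suspect -> (suspect,v1)
Op 3: N0 marks N2=suspect -> (suspect,v1)
Op 4: N1 marks N2=alive -> (alive,v2)
Op 5: gossip N2<->N1 -> N2.N0=(alive,v0) N2.N1=(alive,v0) N2.N2=(alive,v2) | N1.N0=(alive,v0) N1.N1=(alive,v0) N1.N2=(alive,v2)
Op 6: gossip N2<->N1 -> N2.N0=(alive,v0) N2.N1=(alive,v0) N2.N2=(alive,v2) | N1.N0=(alive,v0) N1.N1=(alive,v0) N1.N2=(alive,v2)
Op 7: N2 marks N1=dead -> (dead,v1)
Op 8: N0 marks N1=alive -> (alive,v1)
Op 9: gossip N1<->N0 -> N1.N0=(alive,v0) N1.N1=(alive,v1) N1.N2=(alive,v2) | N0.N0=(alive,v0) N0.N1=(alive,v1) N0.N2=(alive,v2)
Op 10: gossip N1<->N0 -> N1.N0=(alive,v0) N1.N1=(alive,v1) N1.N2=(alive,v2) | N0.N0=(alive,v0) N0.N1=(alive,v1) N0.N2=(alive,v2)
Op 11: gossip N2<->N1 -> N2.N0=(alive,v0) N2.N1=(dead,v1) N2.N2=(alive,v2) | N1.N0=(alive,v0) N1.N1=(alive,v1) N1.N2=(alive,v2)

Answer: alive 2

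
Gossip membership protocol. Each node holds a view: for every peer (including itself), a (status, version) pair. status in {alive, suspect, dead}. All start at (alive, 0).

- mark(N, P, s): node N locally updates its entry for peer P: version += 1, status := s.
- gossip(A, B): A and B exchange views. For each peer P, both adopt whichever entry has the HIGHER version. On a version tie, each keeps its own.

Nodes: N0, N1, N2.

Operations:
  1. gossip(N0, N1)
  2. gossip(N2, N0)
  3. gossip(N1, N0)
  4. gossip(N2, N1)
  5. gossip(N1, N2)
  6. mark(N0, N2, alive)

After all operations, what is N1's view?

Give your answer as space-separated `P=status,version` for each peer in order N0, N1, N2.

Answer: N0=alive,0 N1=alive,0 N2=alive,0

Derivation:
Op 1: gossip N0<->N1 -> N0.N0=(alive,v0) N0.N1=(alive,v0) N0.N2=(alive,v0) | N1.N0=(alive,v0) N1.N1=(alive,v0) N1.N2=(alive,v0)
Op 2: gossip N2<->N0 -> N2.N0=(alive,v0) N2.N1=(alive,v0) N2.N2=(alive,v0) | N0.N0=(alive,v0) N0.N1=(alive,v0) N0.N2=(alive,v0)
Op 3: gossip N1<->N0 -> N1.N0=(alive,v0) N1.N1=(alive,v0) N1.N2=(alive,v0) | N0.N0=(alive,v0) N0.N1=(alive,v0) N0.N2=(alive,v0)
Op 4: gossip N2<->N1 -> N2.N0=(alive,v0) N2.N1=(alive,v0) N2.N2=(alive,v0) | N1.N0=(alive,v0) N1.N1=(alive,v0) N1.N2=(alive,v0)
Op 5: gossip N1<->N2 -> N1.N0=(alive,v0) N1.N1=(alive,v0) N1.N2=(alive,v0) | N2.N0=(alive,v0) N2.N1=(alive,v0) N2.N2=(alive,v0)
Op 6: N0 marks N2=alive -> (alive,v1)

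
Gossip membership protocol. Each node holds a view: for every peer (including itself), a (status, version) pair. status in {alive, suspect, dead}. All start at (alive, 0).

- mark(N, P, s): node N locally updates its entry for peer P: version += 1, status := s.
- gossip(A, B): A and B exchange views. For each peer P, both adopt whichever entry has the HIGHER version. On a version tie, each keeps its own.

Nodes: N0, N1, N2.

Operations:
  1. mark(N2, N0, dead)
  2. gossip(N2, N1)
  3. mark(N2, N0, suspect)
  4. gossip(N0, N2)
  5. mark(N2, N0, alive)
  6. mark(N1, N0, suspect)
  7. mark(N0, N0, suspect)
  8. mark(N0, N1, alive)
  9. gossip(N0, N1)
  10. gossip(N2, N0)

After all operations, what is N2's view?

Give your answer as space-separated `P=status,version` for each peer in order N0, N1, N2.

Op 1: N2 marks N0=dead -> (dead,v1)
Op 2: gossip N2<->N1 -> N2.N0=(dead,v1) N2.N1=(alive,v0) N2.N2=(alive,v0) | N1.N0=(dead,v1) N1.N1=(alive,v0) N1.N2=(alive,v0)
Op 3: N2 marks N0=suspect -> (suspect,v2)
Op 4: gossip N0<->N2 -> N0.N0=(suspect,v2) N0.N1=(alive,v0) N0.N2=(alive,v0) | N2.N0=(suspect,v2) N2.N1=(alive,v0) N2.N2=(alive,v0)
Op 5: N2 marks N0=alive -> (alive,v3)
Op 6: N1 marks N0=suspect -> (suspect,v2)
Op 7: N0 marks N0=suspect -> (suspect,v3)
Op 8: N0 marks N1=alive -> (alive,v1)
Op 9: gossip N0<->N1 -> N0.N0=(suspect,v3) N0.N1=(alive,v1) N0.N2=(alive,v0) | N1.N0=(suspect,v3) N1.N1=(alive,v1) N1.N2=(alive,v0)
Op 10: gossip N2<->N0 -> N2.N0=(alive,v3) N2.N1=(alive,v1) N2.N2=(alive,v0) | N0.N0=(suspect,v3) N0.N1=(alive,v1) N0.N2=(alive,v0)

Answer: N0=alive,3 N1=alive,1 N2=alive,0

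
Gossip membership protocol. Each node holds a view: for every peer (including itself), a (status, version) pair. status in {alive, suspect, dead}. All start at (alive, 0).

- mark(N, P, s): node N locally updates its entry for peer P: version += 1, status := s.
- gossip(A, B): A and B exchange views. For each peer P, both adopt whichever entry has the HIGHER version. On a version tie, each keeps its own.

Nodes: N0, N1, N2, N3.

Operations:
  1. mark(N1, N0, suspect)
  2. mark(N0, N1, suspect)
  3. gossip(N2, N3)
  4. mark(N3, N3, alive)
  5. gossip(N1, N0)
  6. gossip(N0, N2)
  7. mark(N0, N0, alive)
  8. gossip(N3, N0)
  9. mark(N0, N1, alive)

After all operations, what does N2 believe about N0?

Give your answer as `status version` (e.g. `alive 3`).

Op 1: N1 marks N0=suspect -> (suspect,v1)
Op 2: N0 marks N1=suspect -> (suspect,v1)
Op 3: gossip N2<->N3 -> N2.N0=(alive,v0) N2.N1=(alive,v0) N2.N2=(alive,v0) N2.N3=(alive,v0) | N3.N0=(alive,v0) N3.N1=(alive,v0) N3.N2=(alive,v0) N3.N3=(alive,v0)
Op 4: N3 marks N3=alive -> (alive,v1)
Op 5: gossip N1<->N0 -> N1.N0=(suspect,v1) N1.N1=(suspect,v1) N1.N2=(alive,v0) N1.N3=(alive,v0) | N0.N0=(suspect,v1) N0.N1=(suspect,v1) N0.N2=(alive,v0) N0.N3=(alive,v0)
Op 6: gossip N0<->N2 -> N0.N0=(suspect,v1) N0.N1=(suspect,v1) N0.N2=(alive,v0) N0.N3=(alive,v0) | N2.N0=(suspect,v1) N2.N1=(suspect,v1) N2.N2=(alive,v0) N2.N3=(alive,v0)
Op 7: N0 marks N0=alive -> (alive,v2)
Op 8: gossip N3<->N0 -> N3.N0=(alive,v2) N3.N1=(suspect,v1) N3.N2=(alive,v0) N3.N3=(alive,v1) | N0.N0=(alive,v2) N0.N1=(suspect,v1) N0.N2=(alive,v0) N0.N3=(alive,v1)
Op 9: N0 marks N1=alive -> (alive,v2)

Answer: suspect 1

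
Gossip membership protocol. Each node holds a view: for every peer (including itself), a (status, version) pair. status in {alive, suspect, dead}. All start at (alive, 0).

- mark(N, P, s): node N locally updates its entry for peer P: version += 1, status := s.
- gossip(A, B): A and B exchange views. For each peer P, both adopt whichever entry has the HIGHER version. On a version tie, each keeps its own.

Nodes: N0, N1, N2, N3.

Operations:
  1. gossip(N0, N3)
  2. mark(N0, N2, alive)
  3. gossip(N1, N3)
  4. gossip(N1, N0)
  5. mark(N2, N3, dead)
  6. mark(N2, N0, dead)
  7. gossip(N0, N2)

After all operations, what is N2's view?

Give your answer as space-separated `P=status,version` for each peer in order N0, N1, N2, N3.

Answer: N0=dead,1 N1=alive,0 N2=alive,1 N3=dead,1

Derivation:
Op 1: gossip N0<->N3 -> N0.N0=(alive,v0) N0.N1=(alive,v0) N0.N2=(alive,v0) N0.N3=(alive,v0) | N3.N0=(alive,v0) N3.N1=(alive,v0) N3.N2=(alive,v0) N3.N3=(alive,v0)
Op 2: N0 marks N2=alive -> (alive,v1)
Op 3: gossip N1<->N3 -> N1.N0=(alive,v0) N1.N1=(alive,v0) N1.N2=(alive,v0) N1.N3=(alive,v0) | N3.N0=(alive,v0) N3.N1=(alive,v0) N3.N2=(alive,v0) N3.N3=(alive,v0)
Op 4: gossip N1<->N0 -> N1.N0=(alive,v0) N1.N1=(alive,v0) N1.N2=(alive,v1) N1.N3=(alive,v0) | N0.N0=(alive,v0) N0.N1=(alive,v0) N0.N2=(alive,v1) N0.N3=(alive,v0)
Op 5: N2 marks N3=dead -> (dead,v1)
Op 6: N2 marks N0=dead -> (dead,v1)
Op 7: gossip N0<->N2 -> N0.N0=(dead,v1) N0.N1=(alive,v0) N0.N2=(alive,v1) N0.N3=(dead,v1) | N2.N0=(dead,v1) N2.N1=(alive,v0) N2.N2=(alive,v1) N2.N3=(dead,v1)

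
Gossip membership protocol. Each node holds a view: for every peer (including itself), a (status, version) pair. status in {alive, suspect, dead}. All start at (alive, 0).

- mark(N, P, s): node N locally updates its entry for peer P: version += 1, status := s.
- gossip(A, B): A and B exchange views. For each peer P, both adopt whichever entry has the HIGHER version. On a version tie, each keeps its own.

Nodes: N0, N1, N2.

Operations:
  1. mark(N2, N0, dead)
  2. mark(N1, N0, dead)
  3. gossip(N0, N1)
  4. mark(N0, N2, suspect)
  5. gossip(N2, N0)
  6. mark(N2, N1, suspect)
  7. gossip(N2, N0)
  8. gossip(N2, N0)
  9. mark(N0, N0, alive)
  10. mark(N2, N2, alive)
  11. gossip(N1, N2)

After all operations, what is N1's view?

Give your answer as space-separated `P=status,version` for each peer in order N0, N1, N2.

Answer: N0=dead,1 N1=suspect,1 N2=alive,2

Derivation:
Op 1: N2 marks N0=dead -> (dead,v1)
Op 2: N1 marks N0=dead -> (dead,v1)
Op 3: gossip N0<->N1 -> N0.N0=(dead,v1) N0.N1=(alive,v0) N0.N2=(alive,v0) | N1.N0=(dead,v1) N1.N1=(alive,v0) N1.N2=(alive,v0)
Op 4: N0 marks N2=suspect -> (suspect,v1)
Op 5: gossip N2<->N0 -> N2.N0=(dead,v1) N2.N1=(alive,v0) N2.N2=(suspect,v1) | N0.N0=(dead,v1) N0.N1=(alive,v0) N0.N2=(suspect,v1)
Op 6: N2 marks N1=suspect -> (suspect,v1)
Op 7: gossip N2<->N0 -> N2.N0=(dead,v1) N2.N1=(suspect,v1) N2.N2=(suspect,v1) | N0.N0=(dead,v1) N0.N1=(suspect,v1) N0.N2=(suspect,v1)
Op 8: gossip N2<->N0 -> N2.N0=(dead,v1) N2.N1=(suspect,v1) N2.N2=(suspect,v1) | N0.N0=(dead,v1) N0.N1=(suspect,v1) N0.N2=(suspect,v1)
Op 9: N0 marks N0=alive -> (alive,v2)
Op 10: N2 marks N2=alive -> (alive,v2)
Op 11: gossip N1<->N2 -> N1.N0=(dead,v1) N1.N1=(suspect,v1) N1.N2=(alive,v2) | N2.N0=(dead,v1) N2.N1=(suspect,v1) N2.N2=(alive,v2)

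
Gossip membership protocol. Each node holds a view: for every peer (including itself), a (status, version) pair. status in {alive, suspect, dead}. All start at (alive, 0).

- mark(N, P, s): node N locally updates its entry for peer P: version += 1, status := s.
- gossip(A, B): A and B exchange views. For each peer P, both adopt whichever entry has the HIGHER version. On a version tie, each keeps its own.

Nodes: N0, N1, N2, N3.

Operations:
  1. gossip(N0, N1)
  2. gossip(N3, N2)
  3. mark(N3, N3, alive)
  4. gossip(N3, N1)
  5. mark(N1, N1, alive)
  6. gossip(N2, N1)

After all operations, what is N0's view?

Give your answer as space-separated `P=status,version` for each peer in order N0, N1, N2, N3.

Op 1: gossip N0<->N1 -> N0.N0=(alive,v0) N0.N1=(alive,v0) N0.N2=(alive,v0) N0.N3=(alive,v0) | N1.N0=(alive,v0) N1.N1=(alive,v0) N1.N2=(alive,v0) N1.N3=(alive,v0)
Op 2: gossip N3<->N2 -> N3.N0=(alive,v0) N3.N1=(alive,v0) N3.N2=(alive,v0) N3.N3=(alive,v0) | N2.N0=(alive,v0) N2.N1=(alive,v0) N2.N2=(alive,v0) N2.N3=(alive,v0)
Op 3: N3 marks N3=alive -> (alive,v1)
Op 4: gossip N3<->N1 -> N3.N0=(alive,v0) N3.N1=(alive,v0) N3.N2=(alive,v0) N3.N3=(alive,v1) | N1.N0=(alive,v0) N1.N1=(alive,v0) N1.N2=(alive,v0) N1.N3=(alive,v1)
Op 5: N1 marks N1=alive -> (alive,v1)
Op 6: gossip N2<->N1 -> N2.N0=(alive,v0) N2.N1=(alive,v1) N2.N2=(alive,v0) N2.N3=(alive,v1) | N1.N0=(alive,v0) N1.N1=(alive,v1) N1.N2=(alive,v0) N1.N3=(alive,v1)

Answer: N0=alive,0 N1=alive,0 N2=alive,0 N3=alive,0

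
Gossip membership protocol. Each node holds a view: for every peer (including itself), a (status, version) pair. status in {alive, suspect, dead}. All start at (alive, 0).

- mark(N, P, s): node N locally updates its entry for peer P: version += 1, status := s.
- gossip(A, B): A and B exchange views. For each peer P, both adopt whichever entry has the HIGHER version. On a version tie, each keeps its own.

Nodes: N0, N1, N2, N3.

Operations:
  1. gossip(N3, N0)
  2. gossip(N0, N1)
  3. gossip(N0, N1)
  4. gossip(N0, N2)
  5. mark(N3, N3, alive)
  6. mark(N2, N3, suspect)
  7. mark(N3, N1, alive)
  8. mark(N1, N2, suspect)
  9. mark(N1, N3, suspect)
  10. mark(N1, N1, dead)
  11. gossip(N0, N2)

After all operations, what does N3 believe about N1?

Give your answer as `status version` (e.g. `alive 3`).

Answer: alive 1

Derivation:
Op 1: gossip N3<->N0 -> N3.N0=(alive,v0) N3.N1=(alive,v0) N3.N2=(alive,v0) N3.N3=(alive,v0) | N0.N0=(alive,v0) N0.N1=(alive,v0) N0.N2=(alive,v0) N0.N3=(alive,v0)
Op 2: gossip N0<->N1 -> N0.N0=(alive,v0) N0.N1=(alive,v0) N0.N2=(alive,v0) N0.N3=(alive,v0) | N1.N0=(alive,v0) N1.N1=(alive,v0) N1.N2=(alive,v0) N1.N3=(alive,v0)
Op 3: gossip N0<->N1 -> N0.N0=(alive,v0) N0.N1=(alive,v0) N0.N2=(alive,v0) N0.N3=(alive,v0) | N1.N0=(alive,v0) N1.N1=(alive,v0) N1.N2=(alive,v0) N1.N3=(alive,v0)
Op 4: gossip N0<->N2 -> N0.N0=(alive,v0) N0.N1=(alive,v0) N0.N2=(alive,v0) N0.N3=(alive,v0) | N2.N0=(alive,v0) N2.N1=(alive,v0) N2.N2=(alive,v0) N2.N3=(alive,v0)
Op 5: N3 marks N3=alive -> (alive,v1)
Op 6: N2 marks N3=suspect -> (suspect,v1)
Op 7: N3 marks N1=alive -> (alive,v1)
Op 8: N1 marks N2=suspect -> (suspect,v1)
Op 9: N1 marks N3=suspect -> (suspect,v1)
Op 10: N1 marks N1=dead -> (dead,v1)
Op 11: gossip N0<->N2 -> N0.N0=(alive,v0) N0.N1=(alive,v0) N0.N2=(alive,v0) N0.N3=(suspect,v1) | N2.N0=(alive,v0) N2.N1=(alive,v0) N2.N2=(alive,v0) N2.N3=(suspect,v1)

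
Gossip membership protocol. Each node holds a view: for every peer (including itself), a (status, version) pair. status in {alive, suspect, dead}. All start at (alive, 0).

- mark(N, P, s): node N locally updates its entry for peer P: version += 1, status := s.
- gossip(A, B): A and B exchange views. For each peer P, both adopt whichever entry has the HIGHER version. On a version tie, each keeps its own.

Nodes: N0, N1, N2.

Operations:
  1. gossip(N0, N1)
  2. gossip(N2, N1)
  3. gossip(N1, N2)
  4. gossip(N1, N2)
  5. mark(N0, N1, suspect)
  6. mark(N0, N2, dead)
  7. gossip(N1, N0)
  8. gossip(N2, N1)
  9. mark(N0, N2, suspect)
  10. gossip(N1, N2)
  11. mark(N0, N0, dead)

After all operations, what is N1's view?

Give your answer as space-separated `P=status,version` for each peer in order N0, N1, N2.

Op 1: gossip N0<->N1 -> N0.N0=(alive,v0) N0.N1=(alive,v0) N0.N2=(alive,v0) | N1.N0=(alive,v0) N1.N1=(alive,v0) N1.N2=(alive,v0)
Op 2: gossip N2<->N1 -> N2.N0=(alive,v0) N2.N1=(alive,v0) N2.N2=(alive,v0) | N1.N0=(alive,v0) N1.N1=(alive,v0) N1.N2=(alive,v0)
Op 3: gossip N1<->N2 -> N1.N0=(alive,v0) N1.N1=(alive,v0) N1.N2=(alive,v0) | N2.N0=(alive,v0) N2.N1=(alive,v0) N2.N2=(alive,v0)
Op 4: gossip N1<->N2 -> N1.N0=(alive,v0) N1.N1=(alive,v0) N1.N2=(alive,v0) | N2.N0=(alive,v0) N2.N1=(alive,v0) N2.N2=(alive,v0)
Op 5: N0 marks N1=suspect -> (suspect,v1)
Op 6: N0 marks N2=dead -> (dead,v1)
Op 7: gossip N1<->N0 -> N1.N0=(alive,v0) N1.N1=(suspect,v1) N1.N2=(dead,v1) | N0.N0=(alive,v0) N0.N1=(suspect,v1) N0.N2=(dead,v1)
Op 8: gossip N2<->N1 -> N2.N0=(alive,v0) N2.N1=(suspect,v1) N2.N2=(dead,v1) | N1.N0=(alive,v0) N1.N1=(suspect,v1) N1.N2=(dead,v1)
Op 9: N0 marks N2=suspect -> (suspect,v2)
Op 10: gossip N1<->N2 -> N1.N0=(alive,v0) N1.N1=(suspect,v1) N1.N2=(dead,v1) | N2.N0=(alive,v0) N2.N1=(suspect,v1) N2.N2=(dead,v1)
Op 11: N0 marks N0=dead -> (dead,v1)

Answer: N0=alive,0 N1=suspect,1 N2=dead,1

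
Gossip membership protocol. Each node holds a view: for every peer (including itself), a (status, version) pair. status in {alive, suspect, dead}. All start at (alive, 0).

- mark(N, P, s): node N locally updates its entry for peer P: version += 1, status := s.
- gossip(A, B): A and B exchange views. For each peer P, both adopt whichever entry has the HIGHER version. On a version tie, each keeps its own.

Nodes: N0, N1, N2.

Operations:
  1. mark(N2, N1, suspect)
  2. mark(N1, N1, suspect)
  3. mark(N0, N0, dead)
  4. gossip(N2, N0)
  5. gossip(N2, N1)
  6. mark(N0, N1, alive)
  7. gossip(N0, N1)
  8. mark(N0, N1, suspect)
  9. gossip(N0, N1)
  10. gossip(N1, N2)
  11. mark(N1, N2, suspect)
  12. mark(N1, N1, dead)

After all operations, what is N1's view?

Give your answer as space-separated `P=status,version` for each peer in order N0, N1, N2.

Op 1: N2 marks N1=suspect -> (suspect,v1)
Op 2: N1 marks N1=suspect -> (suspect,v1)
Op 3: N0 marks N0=dead -> (dead,v1)
Op 4: gossip N2<->N0 -> N2.N0=(dead,v1) N2.N1=(suspect,v1) N2.N2=(alive,v0) | N0.N0=(dead,v1) N0.N1=(suspect,v1) N0.N2=(alive,v0)
Op 5: gossip N2<->N1 -> N2.N0=(dead,v1) N2.N1=(suspect,v1) N2.N2=(alive,v0) | N1.N0=(dead,v1) N1.N1=(suspect,v1) N1.N2=(alive,v0)
Op 6: N0 marks N1=alive -> (alive,v2)
Op 7: gossip N0<->N1 -> N0.N0=(dead,v1) N0.N1=(alive,v2) N0.N2=(alive,v0) | N1.N0=(dead,v1) N1.N1=(alive,v2) N1.N2=(alive,v0)
Op 8: N0 marks N1=suspect -> (suspect,v3)
Op 9: gossip N0<->N1 -> N0.N0=(dead,v1) N0.N1=(suspect,v3) N0.N2=(alive,v0) | N1.N0=(dead,v1) N1.N1=(suspect,v3) N1.N2=(alive,v0)
Op 10: gossip N1<->N2 -> N1.N0=(dead,v1) N1.N1=(suspect,v3) N1.N2=(alive,v0) | N2.N0=(dead,v1) N2.N1=(suspect,v3) N2.N2=(alive,v0)
Op 11: N1 marks N2=suspect -> (suspect,v1)
Op 12: N1 marks N1=dead -> (dead,v4)

Answer: N0=dead,1 N1=dead,4 N2=suspect,1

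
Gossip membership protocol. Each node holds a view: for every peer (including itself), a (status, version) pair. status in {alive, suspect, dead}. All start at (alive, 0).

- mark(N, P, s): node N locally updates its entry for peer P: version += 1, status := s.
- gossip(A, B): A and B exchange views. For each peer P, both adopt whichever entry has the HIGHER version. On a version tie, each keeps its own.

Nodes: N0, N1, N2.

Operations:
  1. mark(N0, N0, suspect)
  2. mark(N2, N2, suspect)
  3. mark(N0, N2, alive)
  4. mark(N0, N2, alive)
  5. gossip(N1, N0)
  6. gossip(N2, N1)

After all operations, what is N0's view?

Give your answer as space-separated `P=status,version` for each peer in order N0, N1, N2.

Op 1: N0 marks N0=suspect -> (suspect,v1)
Op 2: N2 marks N2=suspect -> (suspect,v1)
Op 3: N0 marks N2=alive -> (alive,v1)
Op 4: N0 marks N2=alive -> (alive,v2)
Op 5: gossip N1<->N0 -> N1.N0=(suspect,v1) N1.N1=(alive,v0) N1.N2=(alive,v2) | N0.N0=(suspect,v1) N0.N1=(alive,v0) N0.N2=(alive,v2)
Op 6: gossip N2<->N1 -> N2.N0=(suspect,v1) N2.N1=(alive,v0) N2.N2=(alive,v2) | N1.N0=(suspect,v1) N1.N1=(alive,v0) N1.N2=(alive,v2)

Answer: N0=suspect,1 N1=alive,0 N2=alive,2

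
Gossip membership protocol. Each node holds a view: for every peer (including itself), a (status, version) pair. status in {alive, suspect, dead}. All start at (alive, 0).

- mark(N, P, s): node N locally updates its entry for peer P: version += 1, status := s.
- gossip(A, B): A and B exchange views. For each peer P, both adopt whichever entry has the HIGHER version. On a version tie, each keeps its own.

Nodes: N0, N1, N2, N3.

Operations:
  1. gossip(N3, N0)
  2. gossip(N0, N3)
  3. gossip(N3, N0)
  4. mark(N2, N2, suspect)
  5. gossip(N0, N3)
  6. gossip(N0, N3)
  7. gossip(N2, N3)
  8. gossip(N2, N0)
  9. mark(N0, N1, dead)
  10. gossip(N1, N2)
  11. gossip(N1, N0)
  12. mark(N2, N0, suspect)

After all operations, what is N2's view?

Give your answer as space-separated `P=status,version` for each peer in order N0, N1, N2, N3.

Answer: N0=suspect,1 N1=alive,0 N2=suspect,1 N3=alive,0

Derivation:
Op 1: gossip N3<->N0 -> N3.N0=(alive,v0) N3.N1=(alive,v0) N3.N2=(alive,v0) N3.N3=(alive,v0) | N0.N0=(alive,v0) N0.N1=(alive,v0) N0.N2=(alive,v0) N0.N3=(alive,v0)
Op 2: gossip N0<->N3 -> N0.N0=(alive,v0) N0.N1=(alive,v0) N0.N2=(alive,v0) N0.N3=(alive,v0) | N3.N0=(alive,v0) N3.N1=(alive,v0) N3.N2=(alive,v0) N3.N3=(alive,v0)
Op 3: gossip N3<->N0 -> N3.N0=(alive,v0) N3.N1=(alive,v0) N3.N2=(alive,v0) N3.N3=(alive,v0) | N0.N0=(alive,v0) N0.N1=(alive,v0) N0.N2=(alive,v0) N0.N3=(alive,v0)
Op 4: N2 marks N2=suspect -> (suspect,v1)
Op 5: gossip N0<->N3 -> N0.N0=(alive,v0) N0.N1=(alive,v0) N0.N2=(alive,v0) N0.N3=(alive,v0) | N3.N0=(alive,v0) N3.N1=(alive,v0) N3.N2=(alive,v0) N3.N3=(alive,v0)
Op 6: gossip N0<->N3 -> N0.N0=(alive,v0) N0.N1=(alive,v0) N0.N2=(alive,v0) N0.N3=(alive,v0) | N3.N0=(alive,v0) N3.N1=(alive,v0) N3.N2=(alive,v0) N3.N3=(alive,v0)
Op 7: gossip N2<->N3 -> N2.N0=(alive,v0) N2.N1=(alive,v0) N2.N2=(suspect,v1) N2.N3=(alive,v0) | N3.N0=(alive,v0) N3.N1=(alive,v0) N3.N2=(suspect,v1) N3.N3=(alive,v0)
Op 8: gossip N2<->N0 -> N2.N0=(alive,v0) N2.N1=(alive,v0) N2.N2=(suspect,v1) N2.N3=(alive,v0) | N0.N0=(alive,v0) N0.N1=(alive,v0) N0.N2=(suspect,v1) N0.N3=(alive,v0)
Op 9: N0 marks N1=dead -> (dead,v1)
Op 10: gossip N1<->N2 -> N1.N0=(alive,v0) N1.N1=(alive,v0) N1.N2=(suspect,v1) N1.N3=(alive,v0) | N2.N0=(alive,v0) N2.N1=(alive,v0) N2.N2=(suspect,v1) N2.N3=(alive,v0)
Op 11: gossip N1<->N0 -> N1.N0=(alive,v0) N1.N1=(dead,v1) N1.N2=(suspect,v1) N1.N3=(alive,v0) | N0.N0=(alive,v0) N0.N1=(dead,v1) N0.N2=(suspect,v1) N0.N3=(alive,v0)
Op 12: N2 marks N0=suspect -> (suspect,v1)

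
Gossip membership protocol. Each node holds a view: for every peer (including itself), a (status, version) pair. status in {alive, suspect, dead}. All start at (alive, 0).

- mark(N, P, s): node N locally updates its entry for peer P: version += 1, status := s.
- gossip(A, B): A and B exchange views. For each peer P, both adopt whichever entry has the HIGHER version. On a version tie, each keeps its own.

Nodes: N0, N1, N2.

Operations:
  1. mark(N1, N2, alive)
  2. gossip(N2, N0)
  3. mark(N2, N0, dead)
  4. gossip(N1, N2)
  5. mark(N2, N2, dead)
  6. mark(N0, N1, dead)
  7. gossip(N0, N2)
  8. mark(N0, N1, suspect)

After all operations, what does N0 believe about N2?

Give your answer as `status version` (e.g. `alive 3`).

Answer: dead 2

Derivation:
Op 1: N1 marks N2=alive -> (alive,v1)
Op 2: gossip N2<->N0 -> N2.N0=(alive,v0) N2.N1=(alive,v0) N2.N2=(alive,v0) | N0.N0=(alive,v0) N0.N1=(alive,v0) N0.N2=(alive,v0)
Op 3: N2 marks N0=dead -> (dead,v1)
Op 4: gossip N1<->N2 -> N1.N0=(dead,v1) N1.N1=(alive,v0) N1.N2=(alive,v1) | N2.N0=(dead,v1) N2.N1=(alive,v0) N2.N2=(alive,v1)
Op 5: N2 marks N2=dead -> (dead,v2)
Op 6: N0 marks N1=dead -> (dead,v1)
Op 7: gossip N0<->N2 -> N0.N0=(dead,v1) N0.N1=(dead,v1) N0.N2=(dead,v2) | N2.N0=(dead,v1) N2.N1=(dead,v1) N2.N2=(dead,v2)
Op 8: N0 marks N1=suspect -> (suspect,v2)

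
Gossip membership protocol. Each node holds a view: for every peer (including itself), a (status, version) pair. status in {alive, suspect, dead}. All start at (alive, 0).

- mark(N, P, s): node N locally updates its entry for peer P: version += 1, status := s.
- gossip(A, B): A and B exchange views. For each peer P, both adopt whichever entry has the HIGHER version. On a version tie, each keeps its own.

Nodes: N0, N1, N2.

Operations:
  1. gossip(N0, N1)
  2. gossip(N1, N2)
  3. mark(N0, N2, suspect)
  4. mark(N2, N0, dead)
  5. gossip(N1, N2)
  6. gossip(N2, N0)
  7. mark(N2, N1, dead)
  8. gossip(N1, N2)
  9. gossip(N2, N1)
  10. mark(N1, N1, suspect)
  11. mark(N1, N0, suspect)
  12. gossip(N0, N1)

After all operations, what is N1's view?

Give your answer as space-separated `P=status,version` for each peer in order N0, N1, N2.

Answer: N0=suspect,2 N1=suspect,2 N2=suspect,1

Derivation:
Op 1: gossip N0<->N1 -> N0.N0=(alive,v0) N0.N1=(alive,v0) N0.N2=(alive,v0) | N1.N0=(alive,v0) N1.N1=(alive,v0) N1.N2=(alive,v0)
Op 2: gossip N1<->N2 -> N1.N0=(alive,v0) N1.N1=(alive,v0) N1.N2=(alive,v0) | N2.N0=(alive,v0) N2.N1=(alive,v0) N2.N2=(alive,v0)
Op 3: N0 marks N2=suspect -> (suspect,v1)
Op 4: N2 marks N0=dead -> (dead,v1)
Op 5: gossip N1<->N2 -> N1.N0=(dead,v1) N1.N1=(alive,v0) N1.N2=(alive,v0) | N2.N0=(dead,v1) N2.N1=(alive,v0) N2.N2=(alive,v0)
Op 6: gossip N2<->N0 -> N2.N0=(dead,v1) N2.N1=(alive,v0) N2.N2=(suspect,v1) | N0.N0=(dead,v1) N0.N1=(alive,v0) N0.N2=(suspect,v1)
Op 7: N2 marks N1=dead -> (dead,v1)
Op 8: gossip N1<->N2 -> N1.N0=(dead,v1) N1.N1=(dead,v1) N1.N2=(suspect,v1) | N2.N0=(dead,v1) N2.N1=(dead,v1) N2.N2=(suspect,v1)
Op 9: gossip N2<->N1 -> N2.N0=(dead,v1) N2.N1=(dead,v1) N2.N2=(suspect,v1) | N1.N0=(dead,v1) N1.N1=(dead,v1) N1.N2=(suspect,v1)
Op 10: N1 marks N1=suspect -> (suspect,v2)
Op 11: N1 marks N0=suspect -> (suspect,v2)
Op 12: gossip N0<->N1 -> N0.N0=(suspect,v2) N0.N1=(suspect,v2) N0.N2=(suspect,v1) | N1.N0=(suspect,v2) N1.N1=(suspect,v2) N1.N2=(suspect,v1)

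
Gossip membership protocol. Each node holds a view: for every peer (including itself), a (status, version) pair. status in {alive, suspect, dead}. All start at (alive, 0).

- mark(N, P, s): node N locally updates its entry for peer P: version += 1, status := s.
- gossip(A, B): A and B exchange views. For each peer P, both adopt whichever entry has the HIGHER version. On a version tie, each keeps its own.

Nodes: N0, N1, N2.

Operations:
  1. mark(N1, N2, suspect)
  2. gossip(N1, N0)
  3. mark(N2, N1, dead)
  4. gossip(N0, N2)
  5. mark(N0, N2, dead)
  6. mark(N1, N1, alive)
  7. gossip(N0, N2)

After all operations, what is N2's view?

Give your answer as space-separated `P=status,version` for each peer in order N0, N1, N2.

Answer: N0=alive,0 N1=dead,1 N2=dead,2

Derivation:
Op 1: N1 marks N2=suspect -> (suspect,v1)
Op 2: gossip N1<->N0 -> N1.N0=(alive,v0) N1.N1=(alive,v0) N1.N2=(suspect,v1) | N0.N0=(alive,v0) N0.N1=(alive,v0) N0.N2=(suspect,v1)
Op 3: N2 marks N1=dead -> (dead,v1)
Op 4: gossip N0<->N2 -> N0.N0=(alive,v0) N0.N1=(dead,v1) N0.N2=(suspect,v1) | N2.N0=(alive,v0) N2.N1=(dead,v1) N2.N2=(suspect,v1)
Op 5: N0 marks N2=dead -> (dead,v2)
Op 6: N1 marks N1=alive -> (alive,v1)
Op 7: gossip N0<->N2 -> N0.N0=(alive,v0) N0.N1=(dead,v1) N0.N2=(dead,v2) | N2.N0=(alive,v0) N2.N1=(dead,v1) N2.N2=(dead,v2)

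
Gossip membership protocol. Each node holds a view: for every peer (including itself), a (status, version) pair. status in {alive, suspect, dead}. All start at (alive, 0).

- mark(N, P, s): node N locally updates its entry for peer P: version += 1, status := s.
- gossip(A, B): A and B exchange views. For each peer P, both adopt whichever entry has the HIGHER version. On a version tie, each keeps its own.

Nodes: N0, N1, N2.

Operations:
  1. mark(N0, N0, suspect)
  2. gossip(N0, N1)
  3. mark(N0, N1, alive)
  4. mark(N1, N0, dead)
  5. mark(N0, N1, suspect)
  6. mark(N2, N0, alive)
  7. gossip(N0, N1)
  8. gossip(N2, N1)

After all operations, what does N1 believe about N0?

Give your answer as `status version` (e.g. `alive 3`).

Op 1: N0 marks N0=suspect -> (suspect,v1)
Op 2: gossip N0<->N1 -> N0.N0=(suspect,v1) N0.N1=(alive,v0) N0.N2=(alive,v0) | N1.N0=(suspect,v1) N1.N1=(alive,v0) N1.N2=(alive,v0)
Op 3: N0 marks N1=alive -> (alive,v1)
Op 4: N1 marks N0=dead -> (dead,v2)
Op 5: N0 marks N1=suspect -> (suspect,v2)
Op 6: N2 marks N0=alive -> (alive,v1)
Op 7: gossip N0<->N1 -> N0.N0=(dead,v2) N0.N1=(suspect,v2) N0.N2=(alive,v0) | N1.N0=(dead,v2) N1.N1=(suspect,v2) N1.N2=(alive,v0)
Op 8: gossip N2<->N1 -> N2.N0=(dead,v2) N2.N1=(suspect,v2) N2.N2=(alive,v0) | N1.N0=(dead,v2) N1.N1=(suspect,v2) N1.N2=(alive,v0)

Answer: dead 2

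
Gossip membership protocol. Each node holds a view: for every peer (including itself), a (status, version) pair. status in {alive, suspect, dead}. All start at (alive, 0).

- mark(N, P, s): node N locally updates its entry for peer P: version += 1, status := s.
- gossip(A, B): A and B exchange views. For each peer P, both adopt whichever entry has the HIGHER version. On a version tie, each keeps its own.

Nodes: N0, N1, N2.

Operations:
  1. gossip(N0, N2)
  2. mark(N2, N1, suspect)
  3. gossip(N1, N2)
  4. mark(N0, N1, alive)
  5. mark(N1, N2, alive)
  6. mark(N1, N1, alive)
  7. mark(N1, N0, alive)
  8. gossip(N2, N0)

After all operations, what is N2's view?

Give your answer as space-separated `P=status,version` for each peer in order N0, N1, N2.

Op 1: gossip N0<->N2 -> N0.N0=(alive,v0) N0.N1=(alive,v0) N0.N2=(alive,v0) | N2.N0=(alive,v0) N2.N1=(alive,v0) N2.N2=(alive,v0)
Op 2: N2 marks N1=suspect -> (suspect,v1)
Op 3: gossip N1<->N2 -> N1.N0=(alive,v0) N1.N1=(suspect,v1) N1.N2=(alive,v0) | N2.N0=(alive,v0) N2.N1=(suspect,v1) N2.N2=(alive,v0)
Op 4: N0 marks N1=alive -> (alive,v1)
Op 5: N1 marks N2=alive -> (alive,v1)
Op 6: N1 marks N1=alive -> (alive,v2)
Op 7: N1 marks N0=alive -> (alive,v1)
Op 8: gossip N2<->N0 -> N2.N0=(alive,v0) N2.N1=(suspect,v1) N2.N2=(alive,v0) | N0.N0=(alive,v0) N0.N1=(alive,v1) N0.N2=(alive,v0)

Answer: N0=alive,0 N1=suspect,1 N2=alive,0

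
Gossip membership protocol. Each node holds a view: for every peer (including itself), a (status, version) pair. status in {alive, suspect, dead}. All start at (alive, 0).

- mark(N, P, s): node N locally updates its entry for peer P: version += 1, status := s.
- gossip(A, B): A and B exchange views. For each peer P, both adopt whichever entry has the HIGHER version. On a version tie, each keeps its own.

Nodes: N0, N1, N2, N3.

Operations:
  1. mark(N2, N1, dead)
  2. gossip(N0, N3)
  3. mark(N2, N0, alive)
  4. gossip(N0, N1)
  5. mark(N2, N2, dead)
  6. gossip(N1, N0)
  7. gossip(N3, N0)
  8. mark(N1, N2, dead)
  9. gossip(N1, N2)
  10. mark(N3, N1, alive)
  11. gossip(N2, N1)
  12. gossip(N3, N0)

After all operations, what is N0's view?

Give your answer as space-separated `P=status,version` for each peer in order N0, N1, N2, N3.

Answer: N0=alive,0 N1=alive,1 N2=alive,0 N3=alive,0

Derivation:
Op 1: N2 marks N1=dead -> (dead,v1)
Op 2: gossip N0<->N3 -> N0.N0=(alive,v0) N0.N1=(alive,v0) N0.N2=(alive,v0) N0.N3=(alive,v0) | N3.N0=(alive,v0) N3.N1=(alive,v0) N3.N2=(alive,v0) N3.N3=(alive,v0)
Op 3: N2 marks N0=alive -> (alive,v1)
Op 4: gossip N0<->N1 -> N0.N0=(alive,v0) N0.N1=(alive,v0) N0.N2=(alive,v0) N0.N3=(alive,v0) | N1.N0=(alive,v0) N1.N1=(alive,v0) N1.N2=(alive,v0) N1.N3=(alive,v0)
Op 5: N2 marks N2=dead -> (dead,v1)
Op 6: gossip N1<->N0 -> N1.N0=(alive,v0) N1.N1=(alive,v0) N1.N2=(alive,v0) N1.N3=(alive,v0) | N0.N0=(alive,v0) N0.N1=(alive,v0) N0.N2=(alive,v0) N0.N3=(alive,v0)
Op 7: gossip N3<->N0 -> N3.N0=(alive,v0) N3.N1=(alive,v0) N3.N2=(alive,v0) N3.N3=(alive,v0) | N0.N0=(alive,v0) N0.N1=(alive,v0) N0.N2=(alive,v0) N0.N3=(alive,v0)
Op 8: N1 marks N2=dead -> (dead,v1)
Op 9: gossip N1<->N2 -> N1.N0=(alive,v1) N1.N1=(dead,v1) N1.N2=(dead,v1) N1.N3=(alive,v0) | N2.N0=(alive,v1) N2.N1=(dead,v1) N2.N2=(dead,v1) N2.N3=(alive,v0)
Op 10: N3 marks N1=alive -> (alive,v1)
Op 11: gossip N2<->N1 -> N2.N0=(alive,v1) N2.N1=(dead,v1) N2.N2=(dead,v1) N2.N3=(alive,v0) | N1.N0=(alive,v1) N1.N1=(dead,v1) N1.N2=(dead,v1) N1.N3=(alive,v0)
Op 12: gossip N3<->N0 -> N3.N0=(alive,v0) N3.N1=(alive,v1) N3.N2=(alive,v0) N3.N3=(alive,v0) | N0.N0=(alive,v0) N0.N1=(alive,v1) N0.N2=(alive,v0) N0.N3=(alive,v0)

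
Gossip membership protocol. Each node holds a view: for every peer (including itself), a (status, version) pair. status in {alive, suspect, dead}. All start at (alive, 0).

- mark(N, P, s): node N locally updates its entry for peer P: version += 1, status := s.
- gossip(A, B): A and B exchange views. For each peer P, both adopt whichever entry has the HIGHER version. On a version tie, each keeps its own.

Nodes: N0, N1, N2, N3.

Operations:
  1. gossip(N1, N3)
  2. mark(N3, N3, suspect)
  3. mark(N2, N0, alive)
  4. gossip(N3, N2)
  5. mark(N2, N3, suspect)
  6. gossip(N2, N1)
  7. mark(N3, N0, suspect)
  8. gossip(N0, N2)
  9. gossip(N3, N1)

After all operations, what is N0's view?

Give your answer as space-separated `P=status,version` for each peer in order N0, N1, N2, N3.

Op 1: gossip N1<->N3 -> N1.N0=(alive,v0) N1.N1=(alive,v0) N1.N2=(alive,v0) N1.N3=(alive,v0) | N3.N0=(alive,v0) N3.N1=(alive,v0) N3.N2=(alive,v0) N3.N3=(alive,v0)
Op 2: N3 marks N3=suspect -> (suspect,v1)
Op 3: N2 marks N0=alive -> (alive,v1)
Op 4: gossip N3<->N2 -> N3.N0=(alive,v1) N3.N1=(alive,v0) N3.N2=(alive,v0) N3.N3=(suspect,v1) | N2.N0=(alive,v1) N2.N1=(alive,v0) N2.N2=(alive,v0) N2.N3=(suspect,v1)
Op 5: N2 marks N3=suspect -> (suspect,v2)
Op 6: gossip N2<->N1 -> N2.N0=(alive,v1) N2.N1=(alive,v0) N2.N2=(alive,v0) N2.N3=(suspect,v2) | N1.N0=(alive,v1) N1.N1=(alive,v0) N1.N2=(alive,v0) N1.N3=(suspect,v2)
Op 7: N3 marks N0=suspect -> (suspect,v2)
Op 8: gossip N0<->N2 -> N0.N0=(alive,v1) N0.N1=(alive,v0) N0.N2=(alive,v0) N0.N3=(suspect,v2) | N2.N0=(alive,v1) N2.N1=(alive,v0) N2.N2=(alive,v0) N2.N3=(suspect,v2)
Op 9: gossip N3<->N1 -> N3.N0=(suspect,v2) N3.N1=(alive,v0) N3.N2=(alive,v0) N3.N3=(suspect,v2) | N1.N0=(suspect,v2) N1.N1=(alive,v0) N1.N2=(alive,v0) N1.N3=(suspect,v2)

Answer: N0=alive,1 N1=alive,0 N2=alive,0 N3=suspect,2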